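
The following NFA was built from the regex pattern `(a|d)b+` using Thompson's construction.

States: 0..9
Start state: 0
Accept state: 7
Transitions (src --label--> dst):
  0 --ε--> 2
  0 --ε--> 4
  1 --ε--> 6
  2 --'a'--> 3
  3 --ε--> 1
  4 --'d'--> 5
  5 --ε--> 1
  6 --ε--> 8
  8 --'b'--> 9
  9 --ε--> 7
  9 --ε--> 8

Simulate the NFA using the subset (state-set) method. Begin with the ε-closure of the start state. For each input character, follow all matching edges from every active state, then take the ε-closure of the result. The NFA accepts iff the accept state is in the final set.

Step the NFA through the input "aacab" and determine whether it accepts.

Answer: REJECT

Derivation:
initial (ε-close {0}): {0,2,4}
'a' @ 1: {1,3,6,8}
'a' @ 2: {}  — no active states
rest 'cab' ignored (set empty)
after full input: {}  (accept=7 not in)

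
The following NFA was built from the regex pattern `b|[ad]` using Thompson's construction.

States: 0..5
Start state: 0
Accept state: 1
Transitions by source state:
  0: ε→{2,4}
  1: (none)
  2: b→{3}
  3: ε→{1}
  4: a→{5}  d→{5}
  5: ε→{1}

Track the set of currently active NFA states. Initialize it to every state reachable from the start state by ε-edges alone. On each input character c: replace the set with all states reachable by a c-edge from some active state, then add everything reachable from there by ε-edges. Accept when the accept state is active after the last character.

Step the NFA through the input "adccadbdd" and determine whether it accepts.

Answer: REJECT

Steps:
start: ε-closure({0}) = {0,2,4}
'a' @ 1: {1,5}  [accepting]
'd' @ 2: {}  — dead — no transitions
rest 'ccadbdd' ignored (set empty)
end set {} — state 1 not in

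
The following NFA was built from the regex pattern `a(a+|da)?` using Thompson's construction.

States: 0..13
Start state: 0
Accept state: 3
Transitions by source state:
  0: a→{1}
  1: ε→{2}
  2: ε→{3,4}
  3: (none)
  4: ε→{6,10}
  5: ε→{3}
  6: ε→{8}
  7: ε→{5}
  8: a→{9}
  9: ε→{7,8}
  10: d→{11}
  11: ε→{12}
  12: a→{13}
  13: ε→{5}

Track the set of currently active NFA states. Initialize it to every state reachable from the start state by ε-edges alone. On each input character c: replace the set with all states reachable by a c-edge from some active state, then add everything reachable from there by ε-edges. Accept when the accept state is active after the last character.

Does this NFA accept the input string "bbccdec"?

initial (ε-close {0}): {0}
'b' @ 1: {}  — state set empty
rest 'bccdec' ignored (set empty)
end set {} — state 3 not in

Answer: REJECT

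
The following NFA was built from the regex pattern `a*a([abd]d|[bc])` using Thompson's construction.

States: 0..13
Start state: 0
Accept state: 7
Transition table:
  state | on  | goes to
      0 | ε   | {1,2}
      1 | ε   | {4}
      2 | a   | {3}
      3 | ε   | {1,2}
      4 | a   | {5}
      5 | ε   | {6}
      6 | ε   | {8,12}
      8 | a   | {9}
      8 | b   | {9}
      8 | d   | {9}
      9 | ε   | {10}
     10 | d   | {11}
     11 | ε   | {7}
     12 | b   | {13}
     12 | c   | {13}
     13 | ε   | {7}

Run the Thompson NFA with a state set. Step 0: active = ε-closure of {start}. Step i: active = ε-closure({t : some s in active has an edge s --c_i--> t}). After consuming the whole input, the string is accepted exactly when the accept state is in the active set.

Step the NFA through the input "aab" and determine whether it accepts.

Answer: ACCEPT

Trace:
initial (ε-close {0}): {0,1,2,4}
'a' @ 1: {1,2,3,4,5,6,8,12}
'a' @ 2: {1,2,3,4,5,6,8,9,10,12}
'b' @ 3: {7,9,10,13}  ✓accept
end set {7,9,10,13} — state 7 in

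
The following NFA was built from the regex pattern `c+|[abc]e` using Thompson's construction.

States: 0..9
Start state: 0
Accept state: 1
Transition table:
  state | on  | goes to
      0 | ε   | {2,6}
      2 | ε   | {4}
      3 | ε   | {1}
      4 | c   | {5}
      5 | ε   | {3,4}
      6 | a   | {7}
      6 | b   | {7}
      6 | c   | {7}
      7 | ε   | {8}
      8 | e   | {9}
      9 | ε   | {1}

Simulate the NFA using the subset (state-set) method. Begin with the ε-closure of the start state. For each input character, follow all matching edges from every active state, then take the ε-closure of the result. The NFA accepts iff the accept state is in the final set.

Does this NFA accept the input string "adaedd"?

Answer: REJECT

Steps:
S₀ = ε-closure({0}) = {0,2,4,6}
'a' @ 1: {7,8}
'd' @ 2: {}  — state set empty
rest 'aedd' ignored (set empty)
final: {}; accept 1 not in set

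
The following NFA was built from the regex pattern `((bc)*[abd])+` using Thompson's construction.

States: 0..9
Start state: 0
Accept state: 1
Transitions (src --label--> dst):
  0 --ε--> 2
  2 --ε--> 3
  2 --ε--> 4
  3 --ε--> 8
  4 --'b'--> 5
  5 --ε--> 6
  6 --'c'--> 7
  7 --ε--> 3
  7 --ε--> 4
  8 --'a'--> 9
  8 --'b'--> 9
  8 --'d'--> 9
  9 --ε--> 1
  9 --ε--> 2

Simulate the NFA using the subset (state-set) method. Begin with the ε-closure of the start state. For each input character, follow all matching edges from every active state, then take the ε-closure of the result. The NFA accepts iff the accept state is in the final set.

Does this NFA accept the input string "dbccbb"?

start: ε-closure({0}) = {0,2,3,4,8}
'd' @ 1: {1,2,3,4,8,9}  ✓accept
'b' @ 2: {1,2,3,4,5,6,8,9}  ✓accept
'c' @ 3: {3,4,7,8}
'c' @ 4: {}  — no active states
rest 'bb' ignored (set empty)
end set {} — state 1 not in

Answer: REJECT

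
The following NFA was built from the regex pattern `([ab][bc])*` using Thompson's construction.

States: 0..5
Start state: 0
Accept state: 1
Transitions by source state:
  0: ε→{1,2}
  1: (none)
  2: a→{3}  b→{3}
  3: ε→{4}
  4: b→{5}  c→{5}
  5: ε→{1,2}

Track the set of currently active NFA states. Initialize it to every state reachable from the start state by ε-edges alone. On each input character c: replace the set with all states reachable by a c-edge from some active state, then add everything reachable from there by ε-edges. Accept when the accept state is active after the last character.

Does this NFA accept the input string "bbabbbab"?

S₀ = ε-closure({0}) = {0,1,2}
'b' @ 1: {3,4}
'b' @ 2: {1,2,5}  (accept∈set)
'a' @ 3: {3,4}
'b' @ 4: {1,2,5}  (accept∈set)
'b' @ 5: {3,4}
'b' @ 6: {1,2,5}  (accept∈set)
'a' @ 7: {3,4}
'b' @ 8: {1,2,5}  (accept∈set)
final: {1,2,5}; accept 1 in set

Answer: ACCEPT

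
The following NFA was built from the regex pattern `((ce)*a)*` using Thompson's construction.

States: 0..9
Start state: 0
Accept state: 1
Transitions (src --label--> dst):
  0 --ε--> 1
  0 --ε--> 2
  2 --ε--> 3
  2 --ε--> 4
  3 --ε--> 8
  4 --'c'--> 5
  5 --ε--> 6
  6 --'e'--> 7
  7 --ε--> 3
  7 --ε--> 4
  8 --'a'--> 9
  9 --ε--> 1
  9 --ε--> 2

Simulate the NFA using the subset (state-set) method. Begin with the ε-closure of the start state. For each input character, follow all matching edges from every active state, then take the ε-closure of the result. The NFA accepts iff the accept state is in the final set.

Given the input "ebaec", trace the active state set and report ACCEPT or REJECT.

S₀ = ε-closure({0}) = {0,1,2,3,4,8}
'e' @ 1: {}  — no active states
rest 'baec' ignored (set empty)
final: {}; accept 1 not in set

Answer: REJECT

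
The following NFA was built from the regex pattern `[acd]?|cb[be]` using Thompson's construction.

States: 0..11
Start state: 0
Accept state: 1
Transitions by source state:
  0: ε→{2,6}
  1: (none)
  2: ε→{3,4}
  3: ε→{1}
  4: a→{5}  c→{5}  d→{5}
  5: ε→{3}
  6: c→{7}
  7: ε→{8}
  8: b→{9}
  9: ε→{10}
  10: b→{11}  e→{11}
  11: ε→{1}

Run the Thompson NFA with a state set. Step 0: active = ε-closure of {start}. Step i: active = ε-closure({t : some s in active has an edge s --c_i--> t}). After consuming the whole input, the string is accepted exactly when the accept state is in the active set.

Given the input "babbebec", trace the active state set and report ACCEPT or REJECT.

initial (ε-close {0}): {0,1,2,3,4,6}
'b' @ 1: {}  — state set empty
rest 'abbebec' ignored (set empty)
end set {} — state 1 not in

Answer: REJECT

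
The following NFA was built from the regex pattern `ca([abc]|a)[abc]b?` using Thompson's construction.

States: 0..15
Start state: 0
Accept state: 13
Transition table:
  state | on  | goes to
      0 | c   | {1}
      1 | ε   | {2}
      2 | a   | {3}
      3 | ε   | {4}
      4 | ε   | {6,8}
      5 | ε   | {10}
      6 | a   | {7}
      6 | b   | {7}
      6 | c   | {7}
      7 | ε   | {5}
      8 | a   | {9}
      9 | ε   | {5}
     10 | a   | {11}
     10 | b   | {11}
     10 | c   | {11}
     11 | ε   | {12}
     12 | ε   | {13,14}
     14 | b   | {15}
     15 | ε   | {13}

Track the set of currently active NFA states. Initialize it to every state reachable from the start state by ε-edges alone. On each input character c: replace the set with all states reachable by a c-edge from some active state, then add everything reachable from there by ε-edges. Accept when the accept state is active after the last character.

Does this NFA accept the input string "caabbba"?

Answer: REJECT

Derivation:
initial (ε-close {0}): {0}
'c' @ 1: {1,2}
'a' @ 2: {3,4,6,8}
'a' @ 3: {5,7,9,10}
'b' @ 4: {11,12,13,14}  ✓accept
'b' @ 5: {13,15}  ✓accept
'b' @ 6: {}  — no active states
rest 'a' ignored (set empty)
final: {}; accept 13 not in set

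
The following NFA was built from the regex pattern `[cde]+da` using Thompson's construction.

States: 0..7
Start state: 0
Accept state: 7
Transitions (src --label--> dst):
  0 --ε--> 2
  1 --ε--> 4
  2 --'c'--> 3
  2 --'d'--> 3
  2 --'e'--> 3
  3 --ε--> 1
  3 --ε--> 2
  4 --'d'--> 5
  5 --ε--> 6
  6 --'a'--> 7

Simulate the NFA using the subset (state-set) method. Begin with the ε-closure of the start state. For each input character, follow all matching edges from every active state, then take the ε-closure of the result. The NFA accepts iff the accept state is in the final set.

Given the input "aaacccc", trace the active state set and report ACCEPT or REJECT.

initial (ε-close {0}): {0,2}
'a' @ 1: {}  — no active states
rest 'aacccc' ignored (set empty)
end set {} — state 7 not in

Answer: REJECT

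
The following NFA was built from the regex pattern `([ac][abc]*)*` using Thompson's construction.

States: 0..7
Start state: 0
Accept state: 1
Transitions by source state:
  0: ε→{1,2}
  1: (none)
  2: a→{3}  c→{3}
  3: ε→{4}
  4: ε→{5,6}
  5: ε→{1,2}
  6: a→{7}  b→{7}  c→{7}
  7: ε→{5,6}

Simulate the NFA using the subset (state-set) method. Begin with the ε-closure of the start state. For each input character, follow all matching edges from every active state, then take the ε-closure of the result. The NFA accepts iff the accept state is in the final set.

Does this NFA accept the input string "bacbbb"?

S₀ = ε-closure({0}) = {0,1,2}
'b' @ 1: {}  — no active states
rest 'acbbb' ignored (set empty)
end set {} — state 1 not in

Answer: REJECT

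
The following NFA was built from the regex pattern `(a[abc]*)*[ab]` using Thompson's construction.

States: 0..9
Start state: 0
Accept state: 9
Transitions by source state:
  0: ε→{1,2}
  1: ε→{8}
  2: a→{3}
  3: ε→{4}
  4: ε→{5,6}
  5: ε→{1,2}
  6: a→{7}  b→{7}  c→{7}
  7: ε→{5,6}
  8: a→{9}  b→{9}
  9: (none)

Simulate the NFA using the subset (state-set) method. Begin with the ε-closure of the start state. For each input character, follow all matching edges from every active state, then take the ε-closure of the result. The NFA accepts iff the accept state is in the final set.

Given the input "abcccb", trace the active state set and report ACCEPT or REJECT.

start: ε-closure({0}) = {0,1,2,8}
'a' @ 1: {1,2,3,4,5,6,8,9}  [accepting]
'b' @ 2: {1,2,5,6,7,8,9}  [accepting]
'c' @ 3: {1,2,5,6,7,8}
'c' @ 4: {1,2,5,6,7,8}
'c' @ 5: {1,2,5,6,7,8}
'b' @ 6: {1,2,5,6,7,8,9}  [accepting]
final: {1,2,5,6,7,8,9}; accept 9 in set

Answer: ACCEPT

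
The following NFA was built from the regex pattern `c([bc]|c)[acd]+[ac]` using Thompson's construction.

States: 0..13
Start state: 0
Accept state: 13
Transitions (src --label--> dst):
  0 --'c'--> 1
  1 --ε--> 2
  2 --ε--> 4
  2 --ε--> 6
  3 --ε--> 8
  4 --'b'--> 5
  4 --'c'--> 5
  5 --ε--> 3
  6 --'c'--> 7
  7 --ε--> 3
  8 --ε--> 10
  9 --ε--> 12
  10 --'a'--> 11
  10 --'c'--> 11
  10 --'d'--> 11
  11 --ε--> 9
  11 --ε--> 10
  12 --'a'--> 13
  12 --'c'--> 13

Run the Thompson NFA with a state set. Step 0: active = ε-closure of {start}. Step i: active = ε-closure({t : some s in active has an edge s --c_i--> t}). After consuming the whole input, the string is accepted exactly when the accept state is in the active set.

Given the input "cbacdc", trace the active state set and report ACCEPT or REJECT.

Answer: ACCEPT

Derivation:
start: ε-closure({0}) = {0}
'c' @ 1: {1,2,4,6}
'b' @ 2: {3,5,8,10}
'a' @ 3: {9,10,11,12}
'c' @ 4: {9,10,11,12,13}  ✓accept
'd' @ 5: {9,10,11,12}
'c' @ 6: {9,10,11,12,13}  ✓accept
after full input: {9,10,11,12,13}  (accept=13 in)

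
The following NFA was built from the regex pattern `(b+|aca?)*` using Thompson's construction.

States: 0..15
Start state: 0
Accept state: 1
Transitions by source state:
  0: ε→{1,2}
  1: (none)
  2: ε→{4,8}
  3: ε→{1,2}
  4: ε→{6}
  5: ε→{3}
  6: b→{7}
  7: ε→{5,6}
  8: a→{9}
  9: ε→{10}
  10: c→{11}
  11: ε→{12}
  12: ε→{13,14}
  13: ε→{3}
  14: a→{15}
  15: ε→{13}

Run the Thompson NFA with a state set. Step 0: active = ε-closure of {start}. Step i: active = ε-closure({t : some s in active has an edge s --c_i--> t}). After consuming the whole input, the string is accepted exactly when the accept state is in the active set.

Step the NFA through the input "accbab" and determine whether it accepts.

Answer: REJECT

Derivation:
initial (ε-close {0}): {0,1,2,4,6,8}
'a' @ 1: {9,10}
'c' @ 2: {1,2,3,4,6,8,11,12,13,14}  ✓accept
'c' @ 3: {}  — dead — no transitions
rest 'bab' ignored (set empty)
after full input: {}  (accept=1 not in)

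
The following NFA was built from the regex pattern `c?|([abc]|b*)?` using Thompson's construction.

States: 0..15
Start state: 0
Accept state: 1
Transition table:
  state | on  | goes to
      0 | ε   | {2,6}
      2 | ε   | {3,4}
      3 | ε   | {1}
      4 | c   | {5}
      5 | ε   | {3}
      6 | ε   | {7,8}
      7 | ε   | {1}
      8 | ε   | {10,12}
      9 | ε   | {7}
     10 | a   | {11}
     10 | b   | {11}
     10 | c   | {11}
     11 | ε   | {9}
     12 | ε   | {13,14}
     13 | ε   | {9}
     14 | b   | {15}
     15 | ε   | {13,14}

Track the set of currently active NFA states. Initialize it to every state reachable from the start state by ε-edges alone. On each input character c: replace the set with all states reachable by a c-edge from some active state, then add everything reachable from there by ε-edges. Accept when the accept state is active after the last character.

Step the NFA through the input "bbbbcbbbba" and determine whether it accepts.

initial (ε-close {0}): {0,1,2,3,4,6,7,8,9,10,12,13,14}
'b' @ 1: {1,7,9,11,13,14,15}  (accept∈set)
'b' @ 2: {1,7,9,13,14,15}  (accept∈set)
'b' @ 3: {1,7,9,13,14,15}  (accept∈set)
'b' @ 4: {1,7,9,13,14,15}  (accept∈set)
'c' @ 5: {}  — dead — no transitions
rest 'bbbba' ignored (set empty)
end set {} — state 1 not in

Answer: REJECT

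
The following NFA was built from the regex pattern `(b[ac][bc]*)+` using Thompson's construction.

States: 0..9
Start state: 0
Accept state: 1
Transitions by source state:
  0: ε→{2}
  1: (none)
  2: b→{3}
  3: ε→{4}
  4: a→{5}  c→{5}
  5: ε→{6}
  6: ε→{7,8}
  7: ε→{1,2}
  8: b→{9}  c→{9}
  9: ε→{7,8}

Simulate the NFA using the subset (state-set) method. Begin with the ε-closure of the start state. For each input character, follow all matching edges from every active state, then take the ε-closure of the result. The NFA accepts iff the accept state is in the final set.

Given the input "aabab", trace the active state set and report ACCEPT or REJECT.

initial (ε-close {0}): {0,2}
'a' @ 1: {}  — state set empty
rest 'abab' ignored (set empty)
end set {} — state 1 not in

Answer: REJECT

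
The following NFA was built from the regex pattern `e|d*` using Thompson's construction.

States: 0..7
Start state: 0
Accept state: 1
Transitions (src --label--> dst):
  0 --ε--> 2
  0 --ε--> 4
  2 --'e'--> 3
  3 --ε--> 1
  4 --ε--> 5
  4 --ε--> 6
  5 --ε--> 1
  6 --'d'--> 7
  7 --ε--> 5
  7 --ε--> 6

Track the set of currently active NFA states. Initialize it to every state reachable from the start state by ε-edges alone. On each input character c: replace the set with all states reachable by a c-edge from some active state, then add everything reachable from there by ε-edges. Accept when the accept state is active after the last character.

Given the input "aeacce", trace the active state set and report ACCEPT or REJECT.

Answer: REJECT

Steps:
S₀ = ε-closure({0}) = {0,1,2,4,5,6}
'a' @ 1: {}  — dead — no transitions
rest 'eacce' ignored (set empty)
end set {} — state 1 not in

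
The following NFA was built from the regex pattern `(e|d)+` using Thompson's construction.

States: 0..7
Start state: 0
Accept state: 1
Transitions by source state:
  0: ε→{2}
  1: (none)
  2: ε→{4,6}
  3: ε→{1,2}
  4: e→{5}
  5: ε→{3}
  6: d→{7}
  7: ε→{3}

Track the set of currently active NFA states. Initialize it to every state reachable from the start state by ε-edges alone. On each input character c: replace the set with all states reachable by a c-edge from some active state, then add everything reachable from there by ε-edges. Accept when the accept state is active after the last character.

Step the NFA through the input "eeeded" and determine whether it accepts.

Answer: ACCEPT

Steps:
S₀ = ε-closure({0}) = {0,2,4,6}
'e' @ 1: {1,2,3,4,5,6}  [accepting]
'e' @ 2: {1,2,3,4,5,6}  [accepting]
'e' @ 3: {1,2,3,4,5,6}  [accepting]
'd' @ 4: {1,2,3,4,6,7}  [accepting]
'e' @ 5: {1,2,3,4,5,6}  [accepting]
'd' @ 6: {1,2,3,4,6,7}  [accepting]
final: {1,2,3,4,6,7}; accept 1 in set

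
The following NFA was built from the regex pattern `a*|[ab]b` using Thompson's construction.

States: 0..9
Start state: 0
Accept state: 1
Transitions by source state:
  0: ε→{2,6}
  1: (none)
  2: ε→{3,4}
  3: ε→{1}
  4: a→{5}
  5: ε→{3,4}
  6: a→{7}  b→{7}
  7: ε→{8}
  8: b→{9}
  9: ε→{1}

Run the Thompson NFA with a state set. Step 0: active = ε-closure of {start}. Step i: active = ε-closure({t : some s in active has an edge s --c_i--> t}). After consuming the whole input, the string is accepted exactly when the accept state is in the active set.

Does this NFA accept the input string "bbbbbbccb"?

initial (ε-close {0}): {0,1,2,3,4,6}
'b' @ 1: {7,8}
'b' @ 2: {1,9}  (accept∈set)
'b' @ 3: {}  — no active states
rest 'bbbccb' ignored (set empty)
after full input: {}  (accept=1 not in)

Answer: REJECT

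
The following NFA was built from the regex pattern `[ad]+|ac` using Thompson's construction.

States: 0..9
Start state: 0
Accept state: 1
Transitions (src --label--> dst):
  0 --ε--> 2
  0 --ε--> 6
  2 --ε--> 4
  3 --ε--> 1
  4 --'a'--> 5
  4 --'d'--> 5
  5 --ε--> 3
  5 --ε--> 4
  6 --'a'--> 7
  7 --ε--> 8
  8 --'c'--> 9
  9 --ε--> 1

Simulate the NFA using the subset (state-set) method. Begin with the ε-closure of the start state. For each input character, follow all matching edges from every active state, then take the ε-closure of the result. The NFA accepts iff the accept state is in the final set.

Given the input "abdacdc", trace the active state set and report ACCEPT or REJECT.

initial (ε-close {0}): {0,2,4,6}
'a' @ 1: {1,3,4,5,7,8}  ✓accept
'b' @ 2: {}  — state set empty
rest 'dacdc' ignored (set empty)
after full input: {}  (accept=1 not in)

Answer: REJECT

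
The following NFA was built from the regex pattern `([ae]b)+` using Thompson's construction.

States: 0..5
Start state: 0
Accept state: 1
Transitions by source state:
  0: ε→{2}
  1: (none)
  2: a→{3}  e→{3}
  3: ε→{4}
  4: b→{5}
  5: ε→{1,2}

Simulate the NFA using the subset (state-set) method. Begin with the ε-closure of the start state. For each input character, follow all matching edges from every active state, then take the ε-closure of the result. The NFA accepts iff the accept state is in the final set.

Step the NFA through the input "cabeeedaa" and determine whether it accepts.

Answer: REJECT

Steps:
S₀ = ε-closure({0}) = {0,2}
'c' @ 1: {}  — dead — no transitions
rest 'abeeedaa' ignored (set empty)
after full input: {}  (accept=1 not in)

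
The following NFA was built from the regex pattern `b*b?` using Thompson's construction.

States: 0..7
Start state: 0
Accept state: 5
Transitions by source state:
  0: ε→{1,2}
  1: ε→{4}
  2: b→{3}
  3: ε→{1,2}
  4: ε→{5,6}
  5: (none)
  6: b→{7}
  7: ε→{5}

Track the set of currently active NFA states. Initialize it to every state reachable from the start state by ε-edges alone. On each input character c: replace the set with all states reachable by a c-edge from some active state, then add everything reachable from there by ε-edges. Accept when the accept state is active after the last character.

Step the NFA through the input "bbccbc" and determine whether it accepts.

S₀ = ε-closure({0}) = {0,1,2,4,5,6}
'b' @ 1: {1,2,3,4,5,6,7}  ✓accept
'b' @ 2: {1,2,3,4,5,6,7}  ✓accept
'c' @ 3: {}  — dead — no transitions
rest 'cbc' ignored (set empty)
final: {}; accept 5 not in set

Answer: REJECT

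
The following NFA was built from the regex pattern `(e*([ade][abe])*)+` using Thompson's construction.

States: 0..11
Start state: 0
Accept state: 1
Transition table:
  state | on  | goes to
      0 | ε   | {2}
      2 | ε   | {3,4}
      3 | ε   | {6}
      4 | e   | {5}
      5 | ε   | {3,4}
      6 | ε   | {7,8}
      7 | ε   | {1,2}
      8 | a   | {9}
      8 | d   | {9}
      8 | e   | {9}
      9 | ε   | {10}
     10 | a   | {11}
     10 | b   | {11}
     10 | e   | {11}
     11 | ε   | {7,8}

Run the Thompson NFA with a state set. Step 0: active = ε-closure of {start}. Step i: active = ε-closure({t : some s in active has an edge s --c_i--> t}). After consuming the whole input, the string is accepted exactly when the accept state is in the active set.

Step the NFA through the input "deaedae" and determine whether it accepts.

Answer: ACCEPT

Derivation:
initial (ε-close {0}): {0,1,2,3,4,6,7,8}
'd' @ 1: {9,10}
'e' @ 2: {1,2,3,4,6,7,8,11}  ✓accept
'a' @ 3: {9,10}
'e' @ 4: {1,2,3,4,6,7,8,11}  ✓accept
'd' @ 5: {9,10}
'a' @ 6: {1,2,3,4,6,7,8,11}  ✓accept
'e' @ 7: {1,2,3,4,5,6,7,8,9,10}  ✓accept
final: {1,2,3,4,5,6,7,8,9,10}; accept 1 in set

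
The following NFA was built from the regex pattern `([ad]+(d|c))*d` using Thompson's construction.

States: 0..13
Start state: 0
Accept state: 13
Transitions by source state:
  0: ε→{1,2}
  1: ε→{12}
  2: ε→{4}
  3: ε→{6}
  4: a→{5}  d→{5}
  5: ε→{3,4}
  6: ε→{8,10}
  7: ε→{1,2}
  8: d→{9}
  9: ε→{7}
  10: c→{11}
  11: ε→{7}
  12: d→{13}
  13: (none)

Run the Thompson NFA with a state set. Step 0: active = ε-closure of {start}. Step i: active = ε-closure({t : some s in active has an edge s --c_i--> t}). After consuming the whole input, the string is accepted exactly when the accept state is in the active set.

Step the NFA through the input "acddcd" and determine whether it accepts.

Answer: ACCEPT

Derivation:
start: ε-closure({0}) = {0,1,2,4,12}
'a' @ 1: {3,4,5,6,8,10}
'c' @ 2: {1,2,4,7,11,12}
'd' @ 3: {3,4,5,6,8,10,13}  ✓accept
'd' @ 4: {1,2,3,4,5,6,7,8,9,10,12}
'c' @ 5: {1,2,4,7,11,12}
'd' @ 6: {3,4,5,6,8,10,13}  ✓accept
final: {3,4,5,6,8,10,13}; accept 13 in set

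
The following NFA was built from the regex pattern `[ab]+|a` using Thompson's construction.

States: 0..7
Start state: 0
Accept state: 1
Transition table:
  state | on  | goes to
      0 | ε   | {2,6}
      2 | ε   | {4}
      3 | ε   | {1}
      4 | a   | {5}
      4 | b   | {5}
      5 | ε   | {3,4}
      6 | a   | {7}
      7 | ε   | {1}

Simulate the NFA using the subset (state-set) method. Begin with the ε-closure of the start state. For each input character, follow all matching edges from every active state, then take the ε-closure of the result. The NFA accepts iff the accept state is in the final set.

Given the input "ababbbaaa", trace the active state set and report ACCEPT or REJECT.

start: ε-closure({0}) = {0,2,4,6}
'a' @ 1: {1,3,4,5,7}  ✓accept
'b' @ 2: {1,3,4,5}  ✓accept
'a' @ 3: {1,3,4,5}  ✓accept
'b' @ 4: {1,3,4,5}  ✓accept
'b' @ 5: {1,3,4,5}  ✓accept
'b' @ 6: {1,3,4,5}  ✓accept
'a' @ 7: {1,3,4,5}  ✓accept
'a' @ 8: {1,3,4,5}  ✓accept
'a' @ 9: {1,3,4,5}  ✓accept
end set {1,3,4,5} — state 1 in

Answer: ACCEPT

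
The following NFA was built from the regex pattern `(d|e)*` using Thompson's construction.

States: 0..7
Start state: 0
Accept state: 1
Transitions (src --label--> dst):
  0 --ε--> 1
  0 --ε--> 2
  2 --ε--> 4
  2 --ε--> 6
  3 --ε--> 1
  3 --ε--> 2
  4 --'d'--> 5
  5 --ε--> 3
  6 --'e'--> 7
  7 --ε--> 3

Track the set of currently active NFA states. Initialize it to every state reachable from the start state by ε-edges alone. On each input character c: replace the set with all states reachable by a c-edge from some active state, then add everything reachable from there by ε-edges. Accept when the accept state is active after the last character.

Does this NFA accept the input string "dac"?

start: ε-closure({0}) = {0,1,2,4,6}
'd' @ 1: {1,2,3,4,5,6}  [accepting]
'a' @ 2: {}  — no active states
rest 'c' ignored (set empty)
end set {} — state 1 not in

Answer: REJECT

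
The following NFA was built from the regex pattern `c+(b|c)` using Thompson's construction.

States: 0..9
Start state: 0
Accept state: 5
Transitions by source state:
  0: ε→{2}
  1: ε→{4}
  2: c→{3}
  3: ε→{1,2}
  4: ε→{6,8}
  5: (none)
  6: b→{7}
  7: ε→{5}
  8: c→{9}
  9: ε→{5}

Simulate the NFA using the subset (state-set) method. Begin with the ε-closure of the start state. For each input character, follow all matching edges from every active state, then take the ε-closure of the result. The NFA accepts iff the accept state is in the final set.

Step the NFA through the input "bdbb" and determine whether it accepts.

start: ε-closure({0}) = {0,2}
'b' @ 1: {}  — no active states
rest 'dbb' ignored (set empty)
end set {} — state 5 not in

Answer: REJECT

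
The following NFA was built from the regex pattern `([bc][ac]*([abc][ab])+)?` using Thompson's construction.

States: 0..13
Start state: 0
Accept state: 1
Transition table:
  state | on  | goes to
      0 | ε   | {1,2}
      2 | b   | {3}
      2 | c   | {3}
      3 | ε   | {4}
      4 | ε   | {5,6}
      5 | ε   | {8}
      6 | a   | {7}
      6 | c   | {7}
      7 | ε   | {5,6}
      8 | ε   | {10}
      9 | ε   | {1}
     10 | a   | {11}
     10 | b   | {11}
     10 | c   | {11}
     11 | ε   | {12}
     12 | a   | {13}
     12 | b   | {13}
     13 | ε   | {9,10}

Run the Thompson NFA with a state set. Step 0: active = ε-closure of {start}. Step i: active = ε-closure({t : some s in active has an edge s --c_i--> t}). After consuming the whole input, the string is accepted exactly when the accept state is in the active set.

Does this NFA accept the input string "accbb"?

start: ε-closure({0}) = {0,1,2}
'a' @ 1: {}  — dead — no transitions
rest 'ccbb' ignored (set empty)
end set {} — state 1 not in

Answer: REJECT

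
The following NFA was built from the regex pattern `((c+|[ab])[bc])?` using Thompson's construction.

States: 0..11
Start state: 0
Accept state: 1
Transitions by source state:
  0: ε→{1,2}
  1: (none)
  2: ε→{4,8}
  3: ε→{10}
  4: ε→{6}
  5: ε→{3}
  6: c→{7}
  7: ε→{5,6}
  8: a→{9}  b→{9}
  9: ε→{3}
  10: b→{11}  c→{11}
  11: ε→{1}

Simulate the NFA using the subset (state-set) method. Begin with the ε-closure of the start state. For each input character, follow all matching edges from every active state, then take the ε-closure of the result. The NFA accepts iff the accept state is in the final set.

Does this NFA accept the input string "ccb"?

initial (ε-close {0}): {0,1,2,4,6,8}
'c' @ 1: {3,5,6,7,10}
'c' @ 2: {1,3,5,6,7,10,11}  (accept∈set)
'b' @ 3: {1,11}  (accept∈set)
end set {1,11} — state 1 in

Answer: ACCEPT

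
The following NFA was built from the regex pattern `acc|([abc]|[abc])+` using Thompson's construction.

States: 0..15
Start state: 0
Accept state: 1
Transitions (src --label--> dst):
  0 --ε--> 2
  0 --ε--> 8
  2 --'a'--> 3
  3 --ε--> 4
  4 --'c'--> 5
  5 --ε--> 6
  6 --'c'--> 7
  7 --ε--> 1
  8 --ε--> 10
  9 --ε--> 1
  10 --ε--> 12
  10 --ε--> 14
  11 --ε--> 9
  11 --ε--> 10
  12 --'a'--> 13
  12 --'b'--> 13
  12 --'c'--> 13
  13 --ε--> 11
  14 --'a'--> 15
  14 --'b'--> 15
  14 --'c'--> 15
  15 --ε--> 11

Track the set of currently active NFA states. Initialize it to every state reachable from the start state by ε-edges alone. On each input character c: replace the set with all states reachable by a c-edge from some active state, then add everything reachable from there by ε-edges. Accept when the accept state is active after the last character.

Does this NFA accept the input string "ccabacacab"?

Answer: ACCEPT

Trace:
initial (ε-close {0}): {0,2,8,10,12,14}
'c' @ 1: {1,9,10,11,12,13,14,15}  [accepting]
'c' @ 2: {1,9,10,11,12,13,14,15}  [accepting]
'a' @ 3: {1,9,10,11,12,13,14,15}  [accepting]
'b' @ 4: {1,9,10,11,12,13,14,15}  [accepting]
'a' @ 5: {1,9,10,11,12,13,14,15}  [accepting]
'c' @ 6: {1,9,10,11,12,13,14,15}  [accepting]
'a' @ 7: {1,9,10,11,12,13,14,15}  [accepting]
'c' @ 8: {1,9,10,11,12,13,14,15}  [accepting]
'a' @ 9: {1,9,10,11,12,13,14,15}  [accepting]
'b' @ 10: {1,9,10,11,12,13,14,15}  [accepting]
after full input: {1,9,10,11,12,13,14,15}  (accept=1 in)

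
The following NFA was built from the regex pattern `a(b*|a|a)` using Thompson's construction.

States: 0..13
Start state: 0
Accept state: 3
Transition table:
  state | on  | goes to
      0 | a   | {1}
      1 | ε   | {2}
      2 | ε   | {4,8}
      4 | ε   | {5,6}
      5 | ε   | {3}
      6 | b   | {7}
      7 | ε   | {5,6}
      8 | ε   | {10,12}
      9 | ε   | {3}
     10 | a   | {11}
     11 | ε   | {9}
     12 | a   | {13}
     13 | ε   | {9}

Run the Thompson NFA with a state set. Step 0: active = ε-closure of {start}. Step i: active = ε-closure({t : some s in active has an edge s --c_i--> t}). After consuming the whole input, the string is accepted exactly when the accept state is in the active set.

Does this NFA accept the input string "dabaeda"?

Answer: REJECT

Derivation:
initial (ε-close {0}): {0}
'd' @ 1: {}  — dead — no transitions
rest 'abaeda' ignored (set empty)
end set {} — state 3 not in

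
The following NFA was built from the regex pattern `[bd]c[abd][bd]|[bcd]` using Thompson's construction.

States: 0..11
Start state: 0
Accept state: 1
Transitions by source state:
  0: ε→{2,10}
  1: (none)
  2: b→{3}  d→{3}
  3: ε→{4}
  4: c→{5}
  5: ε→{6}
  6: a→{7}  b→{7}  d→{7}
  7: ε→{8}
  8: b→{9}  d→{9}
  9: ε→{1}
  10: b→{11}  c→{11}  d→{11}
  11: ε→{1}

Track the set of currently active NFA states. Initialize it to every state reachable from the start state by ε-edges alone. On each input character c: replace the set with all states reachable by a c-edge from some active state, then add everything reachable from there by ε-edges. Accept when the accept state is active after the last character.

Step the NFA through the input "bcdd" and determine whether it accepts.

S₀ = ε-closure({0}) = {0,2,10}
'b' @ 1: {1,3,4,11}  [accepting]
'c' @ 2: {5,6}
'd' @ 3: {7,8}
'd' @ 4: {1,9}  [accepting]
final: {1,9}; accept 1 in set

Answer: ACCEPT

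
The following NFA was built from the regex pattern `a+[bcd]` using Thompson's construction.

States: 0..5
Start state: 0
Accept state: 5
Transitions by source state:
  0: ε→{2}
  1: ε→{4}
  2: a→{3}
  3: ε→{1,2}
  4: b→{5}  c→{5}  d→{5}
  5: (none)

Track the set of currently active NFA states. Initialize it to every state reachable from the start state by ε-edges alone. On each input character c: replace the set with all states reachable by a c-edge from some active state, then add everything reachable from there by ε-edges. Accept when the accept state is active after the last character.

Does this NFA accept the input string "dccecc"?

Answer: REJECT

Derivation:
S₀ = ε-closure({0}) = {0,2}
'd' @ 1: {}  — no active states
rest 'ccecc' ignored (set empty)
after full input: {}  (accept=5 not in)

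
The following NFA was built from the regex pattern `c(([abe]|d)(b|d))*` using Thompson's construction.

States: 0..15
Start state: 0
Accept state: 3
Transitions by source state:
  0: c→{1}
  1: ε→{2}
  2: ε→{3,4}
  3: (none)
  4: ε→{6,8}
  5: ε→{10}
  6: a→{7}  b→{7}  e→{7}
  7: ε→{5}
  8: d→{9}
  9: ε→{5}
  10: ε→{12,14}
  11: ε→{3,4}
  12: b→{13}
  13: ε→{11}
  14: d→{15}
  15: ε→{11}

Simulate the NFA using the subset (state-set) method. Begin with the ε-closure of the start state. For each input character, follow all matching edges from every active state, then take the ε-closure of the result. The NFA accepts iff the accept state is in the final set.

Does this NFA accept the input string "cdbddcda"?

Answer: REJECT

Derivation:
start: ε-closure({0}) = {0}
'c' @ 1: {1,2,3,4,6,8}  ✓accept
'd' @ 2: {5,9,10,12,14}
'b' @ 3: {3,4,6,8,11,13}  ✓accept
'd' @ 4: {5,9,10,12,14}
'd' @ 5: {3,4,6,8,11,15}  ✓accept
'c' @ 6: {}  — no active states
rest 'da' ignored (set empty)
after full input: {}  (accept=3 not in)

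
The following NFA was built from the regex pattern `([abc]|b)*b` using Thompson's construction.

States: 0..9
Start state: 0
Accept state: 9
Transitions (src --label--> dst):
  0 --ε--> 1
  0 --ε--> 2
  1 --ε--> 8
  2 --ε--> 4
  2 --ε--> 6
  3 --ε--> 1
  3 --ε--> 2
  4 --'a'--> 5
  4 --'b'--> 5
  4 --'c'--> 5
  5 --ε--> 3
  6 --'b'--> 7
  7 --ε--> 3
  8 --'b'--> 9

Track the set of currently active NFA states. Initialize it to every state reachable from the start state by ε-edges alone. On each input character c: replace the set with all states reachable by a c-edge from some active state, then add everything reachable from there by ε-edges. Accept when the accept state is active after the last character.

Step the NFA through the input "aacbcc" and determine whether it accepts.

Answer: REJECT

Steps:
initial (ε-close {0}): {0,1,2,4,6,8}
'a' @ 1: {1,2,3,4,5,6,8}
'a' @ 2: {1,2,3,4,5,6,8}
'c' @ 3: {1,2,3,4,5,6,8}
'b' @ 4: {1,2,3,4,5,6,7,8,9}  (accept∈set)
'c' @ 5: {1,2,3,4,5,6,8}
'c' @ 6: {1,2,3,4,5,6,8}
after full input: {1,2,3,4,5,6,8}  (accept=9 not in)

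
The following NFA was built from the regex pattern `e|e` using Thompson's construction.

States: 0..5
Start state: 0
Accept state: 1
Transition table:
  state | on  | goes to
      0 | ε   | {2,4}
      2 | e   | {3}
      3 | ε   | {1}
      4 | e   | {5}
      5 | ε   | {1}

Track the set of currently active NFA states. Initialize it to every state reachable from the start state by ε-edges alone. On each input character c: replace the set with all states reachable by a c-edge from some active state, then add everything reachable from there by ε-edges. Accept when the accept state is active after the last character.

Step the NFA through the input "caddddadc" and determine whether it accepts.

initial (ε-close {0}): {0,2,4}
'c' @ 1: {}  — dead — no transitions
rest 'addddadc' ignored (set empty)
after full input: {}  (accept=1 not in)

Answer: REJECT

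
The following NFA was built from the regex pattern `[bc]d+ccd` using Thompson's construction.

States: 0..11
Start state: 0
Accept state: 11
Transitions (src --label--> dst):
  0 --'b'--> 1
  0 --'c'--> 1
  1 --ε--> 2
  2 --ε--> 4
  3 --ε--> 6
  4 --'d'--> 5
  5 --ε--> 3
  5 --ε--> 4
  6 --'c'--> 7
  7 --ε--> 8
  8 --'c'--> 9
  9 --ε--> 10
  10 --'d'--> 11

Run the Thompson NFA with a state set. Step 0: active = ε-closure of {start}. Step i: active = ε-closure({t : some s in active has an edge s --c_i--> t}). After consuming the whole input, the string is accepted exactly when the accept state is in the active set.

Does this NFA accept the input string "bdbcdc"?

Answer: REJECT

Derivation:
start: ε-closure({0}) = {0}
'b' @ 1: {1,2,4}
'd' @ 2: {3,4,5,6}
'b' @ 3: {}  — state set empty
rest 'cdc' ignored (set empty)
final: {}; accept 11 not in set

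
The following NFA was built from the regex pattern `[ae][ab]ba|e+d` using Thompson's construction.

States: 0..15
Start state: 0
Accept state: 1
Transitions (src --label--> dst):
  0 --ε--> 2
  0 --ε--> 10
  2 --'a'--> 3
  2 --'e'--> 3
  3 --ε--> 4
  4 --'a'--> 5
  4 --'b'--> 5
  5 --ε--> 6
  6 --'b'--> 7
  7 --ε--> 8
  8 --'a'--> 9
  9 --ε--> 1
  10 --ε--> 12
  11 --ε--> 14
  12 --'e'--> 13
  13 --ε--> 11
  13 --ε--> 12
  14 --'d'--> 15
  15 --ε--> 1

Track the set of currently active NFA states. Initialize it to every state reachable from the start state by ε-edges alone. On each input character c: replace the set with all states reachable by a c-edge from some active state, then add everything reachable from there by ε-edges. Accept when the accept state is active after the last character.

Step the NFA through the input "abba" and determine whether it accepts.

S₀ = ε-closure({0}) = {0,2,10,12}
'a' @ 1: {3,4}
'b' @ 2: {5,6}
'b' @ 3: {7,8}
'a' @ 4: {1,9}  [accepting]
final: {1,9}; accept 1 in set

Answer: ACCEPT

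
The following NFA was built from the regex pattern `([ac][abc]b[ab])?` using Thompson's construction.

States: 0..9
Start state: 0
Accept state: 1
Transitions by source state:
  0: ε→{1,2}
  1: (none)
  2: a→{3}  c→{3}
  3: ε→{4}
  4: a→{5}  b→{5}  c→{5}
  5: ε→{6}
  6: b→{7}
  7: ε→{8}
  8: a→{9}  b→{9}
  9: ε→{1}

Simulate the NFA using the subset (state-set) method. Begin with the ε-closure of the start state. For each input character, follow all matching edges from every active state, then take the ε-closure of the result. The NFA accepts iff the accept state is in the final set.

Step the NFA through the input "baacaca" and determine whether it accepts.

Answer: REJECT

Trace:
S₀ = ε-closure({0}) = {0,1,2}
'b' @ 1: {}  — state set empty
rest 'aacaca' ignored (set empty)
final: {}; accept 1 not in set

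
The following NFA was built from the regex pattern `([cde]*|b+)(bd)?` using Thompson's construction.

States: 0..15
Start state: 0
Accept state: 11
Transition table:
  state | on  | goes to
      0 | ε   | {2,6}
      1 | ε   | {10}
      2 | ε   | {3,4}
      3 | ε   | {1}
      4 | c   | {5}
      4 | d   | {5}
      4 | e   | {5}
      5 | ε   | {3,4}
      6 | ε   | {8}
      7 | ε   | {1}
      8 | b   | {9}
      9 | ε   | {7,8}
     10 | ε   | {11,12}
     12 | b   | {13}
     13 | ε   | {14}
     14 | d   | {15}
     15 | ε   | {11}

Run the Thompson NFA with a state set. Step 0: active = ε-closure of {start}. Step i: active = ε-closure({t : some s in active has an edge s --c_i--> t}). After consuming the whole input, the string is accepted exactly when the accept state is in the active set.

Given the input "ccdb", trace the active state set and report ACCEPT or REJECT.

S₀ = ε-closure({0}) = {0,1,2,3,4,6,8,10,11,12}
'c' @ 1: {1,3,4,5,10,11,12}  ✓accept
'c' @ 2: {1,3,4,5,10,11,12}  ✓accept
'd' @ 3: {1,3,4,5,10,11,12}  ✓accept
'b' @ 4: {13,14}
end set {13,14} — state 11 not in

Answer: REJECT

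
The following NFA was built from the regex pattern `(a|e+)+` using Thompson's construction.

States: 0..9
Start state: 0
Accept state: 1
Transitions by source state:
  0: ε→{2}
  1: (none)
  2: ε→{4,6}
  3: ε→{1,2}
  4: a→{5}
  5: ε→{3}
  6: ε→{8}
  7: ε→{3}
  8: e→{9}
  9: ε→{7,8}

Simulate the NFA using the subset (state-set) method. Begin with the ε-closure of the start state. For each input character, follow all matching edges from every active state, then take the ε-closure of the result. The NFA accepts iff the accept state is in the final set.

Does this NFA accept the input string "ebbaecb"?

Answer: REJECT

Trace:
start: ε-closure({0}) = {0,2,4,6,8}
'e' @ 1: {1,2,3,4,6,7,8,9}  (accept∈set)
'b' @ 2: {}  — no active states
rest 'baecb' ignored (set empty)
final: {}; accept 1 not in set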